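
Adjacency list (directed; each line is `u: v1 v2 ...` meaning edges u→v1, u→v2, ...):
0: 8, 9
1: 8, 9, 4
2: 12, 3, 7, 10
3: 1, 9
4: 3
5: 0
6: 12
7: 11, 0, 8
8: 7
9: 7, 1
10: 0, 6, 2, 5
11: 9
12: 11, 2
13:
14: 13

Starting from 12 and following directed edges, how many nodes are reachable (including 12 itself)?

BFS from 12 visits: 12, 11, 2, 9, 10, 7, 3, 1, 6, 5, 0, 8, 4
Reachable nodes: 13 of 15 total.

13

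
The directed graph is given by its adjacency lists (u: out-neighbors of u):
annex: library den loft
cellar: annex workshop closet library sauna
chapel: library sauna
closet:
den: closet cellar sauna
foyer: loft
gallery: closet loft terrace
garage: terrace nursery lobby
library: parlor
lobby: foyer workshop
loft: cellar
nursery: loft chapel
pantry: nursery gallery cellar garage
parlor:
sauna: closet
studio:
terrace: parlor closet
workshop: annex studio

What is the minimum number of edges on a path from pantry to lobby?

Level 0: pantry
Level 1: cellar, gallery, garage, nursery
Level 2: annex, chapel, closet, library, lobby, loft, sauna, terrace, workshop
Level 3: den, foyer, parlor, studio
lobby first appears at level 2.

2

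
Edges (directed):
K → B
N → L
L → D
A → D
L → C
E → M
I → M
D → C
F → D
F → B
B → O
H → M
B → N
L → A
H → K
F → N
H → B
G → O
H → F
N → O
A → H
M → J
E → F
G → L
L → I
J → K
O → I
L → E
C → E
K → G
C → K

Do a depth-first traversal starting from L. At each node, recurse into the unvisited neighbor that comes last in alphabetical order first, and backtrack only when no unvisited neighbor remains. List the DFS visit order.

L, I, M, J, K, G, O, B, N, E, F, D, C, A, H

Visit L
L → I
I → M
M → J
J → K
K → G
G → O
K → B
B → N
L → E
E → F
F → D
D → C
L → A
A → H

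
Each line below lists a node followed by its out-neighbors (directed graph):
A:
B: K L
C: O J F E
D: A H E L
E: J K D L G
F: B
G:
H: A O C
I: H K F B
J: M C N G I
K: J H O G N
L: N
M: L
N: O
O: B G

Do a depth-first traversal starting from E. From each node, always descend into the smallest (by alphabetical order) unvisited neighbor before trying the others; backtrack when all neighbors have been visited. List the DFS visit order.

E -> D -> A -> H -> C -> F -> B -> K -> G -> J -> I -> M -> L -> N -> O

Visit E
E → D
D → A
D → H
H → C
C → F
F → B
B → K
K → G
K → J
J → I
J → M
M → L
L → N
N → O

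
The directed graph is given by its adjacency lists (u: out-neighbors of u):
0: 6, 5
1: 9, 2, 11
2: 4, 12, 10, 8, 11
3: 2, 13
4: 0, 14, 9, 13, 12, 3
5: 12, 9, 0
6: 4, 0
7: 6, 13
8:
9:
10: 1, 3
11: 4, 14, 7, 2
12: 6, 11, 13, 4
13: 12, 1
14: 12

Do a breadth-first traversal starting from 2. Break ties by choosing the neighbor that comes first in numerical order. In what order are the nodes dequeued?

2 4 8 10 11 12 0 3 9 13 14 1 7 6 5

Visit 2; enqueue 4, 8, 10, 11, 12 → queue [4, 8, 10, 11, 12]
Visit 4; enqueue 0, 3, 9, 13, 14 → queue [8, 10, 11, 12, 0, 3, 9, 13, 14]
Visit 8 → queue [10, 11, 12, 0, 3, 9, 13, 14]
Visit 10; enqueue 1 → queue [11, 12, 0, 3, 9, 13, 14, 1]
Visit 11; enqueue 7 → queue [12, 0, 3, 9, 13, 14, 1, 7]
Visit 12; enqueue 6 → queue [0, 3, 9, 13, 14, 1, 7, 6]
Visit 0; enqueue 5 → queue [3, 9, 13, 14, 1, 7, 6, 5]
Visit 3 → queue [9, 13, 14, 1, 7, 6, 5]
Visit 9 → queue [13, 14, 1, 7, 6, 5]
Visit 13 → queue [14, 1, 7, 6, 5]
Visit 14 → queue [1, 7, 6, 5]
Visit 1 → queue [7, 6, 5]
Visit 7 → queue [6, 5]
Visit 6 → queue [5]
Visit 5 → queue []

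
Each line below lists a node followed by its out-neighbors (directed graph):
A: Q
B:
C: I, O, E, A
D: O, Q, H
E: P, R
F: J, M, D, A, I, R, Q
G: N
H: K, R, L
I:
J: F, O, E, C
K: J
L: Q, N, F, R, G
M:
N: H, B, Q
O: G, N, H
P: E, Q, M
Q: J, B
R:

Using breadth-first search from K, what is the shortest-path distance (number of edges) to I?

3

Level 0: K
Level 1: J
Level 2: C, E, F, O
Level 3: A, D, G, H, I, M, N, P, Q, R
Level 4: B, L
I first appears at level 3.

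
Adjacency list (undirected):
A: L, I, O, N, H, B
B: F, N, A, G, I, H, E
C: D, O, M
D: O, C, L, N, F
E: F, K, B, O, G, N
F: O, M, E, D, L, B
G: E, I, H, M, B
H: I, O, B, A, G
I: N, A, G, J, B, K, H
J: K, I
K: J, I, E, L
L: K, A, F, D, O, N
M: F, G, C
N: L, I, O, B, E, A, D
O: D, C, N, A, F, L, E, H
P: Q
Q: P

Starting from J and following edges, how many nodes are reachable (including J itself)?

15

BFS from J visits: J, K, I, E, L, N, A, G, B, H, F, O, D, M, C
Reachable nodes: 15 of 17 total.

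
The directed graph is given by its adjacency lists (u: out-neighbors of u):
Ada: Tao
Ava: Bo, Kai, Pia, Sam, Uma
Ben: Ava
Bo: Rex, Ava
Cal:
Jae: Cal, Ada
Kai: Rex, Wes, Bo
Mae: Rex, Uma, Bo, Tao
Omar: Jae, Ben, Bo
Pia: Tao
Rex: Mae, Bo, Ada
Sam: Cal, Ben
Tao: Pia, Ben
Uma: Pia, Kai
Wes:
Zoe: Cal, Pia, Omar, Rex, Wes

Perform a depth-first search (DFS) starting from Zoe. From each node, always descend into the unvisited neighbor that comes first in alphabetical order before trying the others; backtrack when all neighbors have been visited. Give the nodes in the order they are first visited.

Visit Zoe
Zoe → Cal
Zoe → Omar
Omar → Ben
Ben → Ava
Ava → Bo
Bo → Rex
Rex → Ada
Ada → Tao
Tao → Pia
Rex → Mae
Mae → Uma
Uma → Kai
Kai → Wes
Ava → Sam
Omar → Jae

Zoe Cal Omar Ben Ava Bo Rex Ada Tao Pia Mae Uma Kai Wes Sam Jae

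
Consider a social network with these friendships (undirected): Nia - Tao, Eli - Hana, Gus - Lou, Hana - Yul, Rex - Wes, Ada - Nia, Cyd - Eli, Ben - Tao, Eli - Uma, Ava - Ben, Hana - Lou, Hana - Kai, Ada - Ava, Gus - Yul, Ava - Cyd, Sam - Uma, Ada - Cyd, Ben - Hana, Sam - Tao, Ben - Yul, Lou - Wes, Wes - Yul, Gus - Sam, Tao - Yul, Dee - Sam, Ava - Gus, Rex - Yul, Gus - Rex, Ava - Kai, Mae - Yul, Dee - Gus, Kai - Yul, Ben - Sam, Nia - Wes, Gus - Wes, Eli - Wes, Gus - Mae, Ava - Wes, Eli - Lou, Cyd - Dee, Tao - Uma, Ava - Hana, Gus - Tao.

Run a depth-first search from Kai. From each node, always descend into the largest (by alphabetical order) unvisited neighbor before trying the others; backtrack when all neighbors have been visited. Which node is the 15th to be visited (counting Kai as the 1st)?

Ava

Visit Kai
Kai → Yul
Yul → Wes
Wes → Rex
Rex → Gus
Gus → Tao
Tao → Uma
Uma → Sam
Sam → Dee
Dee → Cyd
Cyd → Eli
Eli → Lou
Lou → Hana
Hana → Ben
Ben → Ava
Ava → Ada
Ada → Nia
Gus → Mae

Visit order: Kai, Yul, Wes, Rex, Gus, Tao, Uma, Sam, Dee, Cyd, Eli, Lou, Hana, Ben, Ava, Ada, Nia, Mae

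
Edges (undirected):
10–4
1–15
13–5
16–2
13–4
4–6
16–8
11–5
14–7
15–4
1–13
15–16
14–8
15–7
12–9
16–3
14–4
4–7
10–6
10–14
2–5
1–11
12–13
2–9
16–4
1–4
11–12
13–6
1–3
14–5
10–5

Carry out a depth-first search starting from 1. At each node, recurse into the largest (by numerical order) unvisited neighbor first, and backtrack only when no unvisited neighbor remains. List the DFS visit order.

1 -> 15 -> 16 -> 8 -> 14 -> 10 -> 6 -> 13 -> 12 -> 11 -> 5 -> 2 -> 9 -> 4 -> 7 -> 3

Visit 1
1 → 15
15 → 16
16 → 8
8 → 14
14 → 10
10 → 6
6 → 13
13 → 12
12 → 11
11 → 5
5 → 2
2 → 9
13 → 4
4 → 7
16 → 3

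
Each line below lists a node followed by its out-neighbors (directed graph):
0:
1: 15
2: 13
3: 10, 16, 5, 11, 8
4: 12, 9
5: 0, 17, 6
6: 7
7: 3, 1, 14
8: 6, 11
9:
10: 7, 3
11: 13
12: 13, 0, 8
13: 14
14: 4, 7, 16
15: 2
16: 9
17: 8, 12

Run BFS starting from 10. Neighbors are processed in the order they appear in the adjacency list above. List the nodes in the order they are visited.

10, 7, 3, 1, 14, 16, 5, 11, 8, 15, 4, 9, 0, 17, 6, 13, 2, 12

Visit 10; enqueue 7, 3 → queue [7, 3]
Visit 7; enqueue 1, 14 → queue [3, 1, 14]
Visit 3; enqueue 16, 5, 11, 8 → queue [1, 14, 16, 5, 11, 8]
Visit 1; enqueue 15 → queue [14, 16, 5, 11, 8, 15]
Visit 14; enqueue 4 → queue [16, 5, 11, 8, 15, 4]
Visit 16; enqueue 9 → queue [5, 11, 8, 15, 4, 9]
Visit 5; enqueue 0, 17, 6 → queue [11, 8, 15, 4, 9, 0, 17, 6]
Visit 11; enqueue 13 → queue [8, 15, 4, 9, 0, 17, 6, 13]
Visit 8 → queue [15, 4, 9, 0, 17, 6, 13]
Visit 15; enqueue 2 → queue [4, 9, 0, 17, 6, 13, 2]
Visit 4; enqueue 12 → queue [9, 0, 17, 6, 13, 2, 12]
Visit 9 → queue [0, 17, 6, 13, 2, 12]
Visit 0 → queue [17, 6, 13, 2, 12]
Visit 17 → queue [6, 13, 2, 12]
Visit 6 → queue [13, 2, 12]
Visit 13 → queue [2, 12]
Visit 2 → queue [12]
Visit 12 → queue []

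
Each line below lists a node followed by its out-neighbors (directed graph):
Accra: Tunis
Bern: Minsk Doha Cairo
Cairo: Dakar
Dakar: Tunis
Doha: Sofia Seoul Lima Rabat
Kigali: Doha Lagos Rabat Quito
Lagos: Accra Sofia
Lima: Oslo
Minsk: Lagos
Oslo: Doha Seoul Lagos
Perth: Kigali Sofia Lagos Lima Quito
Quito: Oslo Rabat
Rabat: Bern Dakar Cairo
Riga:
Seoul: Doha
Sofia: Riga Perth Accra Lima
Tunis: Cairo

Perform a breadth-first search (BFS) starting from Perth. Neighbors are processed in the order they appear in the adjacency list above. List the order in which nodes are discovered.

Visit Perth; enqueue Kigali, Sofia, Lagos, Lima, Quito → queue [Kigali, Sofia, Lagos, Lima, Quito]
Visit Kigali; enqueue Doha, Rabat → queue [Sofia, Lagos, Lima, Quito, Doha, Rabat]
Visit Sofia; enqueue Riga, Accra → queue [Lagos, Lima, Quito, Doha, Rabat, Riga, Accra]
Visit Lagos → queue [Lima, Quito, Doha, Rabat, Riga, Accra]
Visit Lima; enqueue Oslo → queue [Quito, Doha, Rabat, Riga, Accra, Oslo]
Visit Quito → queue [Doha, Rabat, Riga, Accra, Oslo]
Visit Doha; enqueue Seoul → queue [Rabat, Riga, Accra, Oslo, Seoul]
Visit Rabat; enqueue Bern, Dakar, Cairo → queue [Riga, Accra, Oslo, Seoul, Bern, Dakar, Cairo]
Visit Riga → queue [Accra, Oslo, Seoul, Bern, Dakar, Cairo]
Visit Accra; enqueue Tunis → queue [Oslo, Seoul, Bern, Dakar, Cairo, Tunis]
Visit Oslo → queue [Seoul, Bern, Dakar, Cairo, Tunis]
Visit Seoul → queue [Bern, Dakar, Cairo, Tunis]
Visit Bern; enqueue Minsk → queue [Dakar, Cairo, Tunis, Minsk]
Visit Dakar → queue [Cairo, Tunis, Minsk]
Visit Cairo → queue [Tunis, Minsk]
Visit Tunis → queue [Minsk]
Visit Minsk → queue []

Perth Kigali Sofia Lagos Lima Quito Doha Rabat Riga Accra Oslo Seoul Bern Dakar Cairo Tunis Minsk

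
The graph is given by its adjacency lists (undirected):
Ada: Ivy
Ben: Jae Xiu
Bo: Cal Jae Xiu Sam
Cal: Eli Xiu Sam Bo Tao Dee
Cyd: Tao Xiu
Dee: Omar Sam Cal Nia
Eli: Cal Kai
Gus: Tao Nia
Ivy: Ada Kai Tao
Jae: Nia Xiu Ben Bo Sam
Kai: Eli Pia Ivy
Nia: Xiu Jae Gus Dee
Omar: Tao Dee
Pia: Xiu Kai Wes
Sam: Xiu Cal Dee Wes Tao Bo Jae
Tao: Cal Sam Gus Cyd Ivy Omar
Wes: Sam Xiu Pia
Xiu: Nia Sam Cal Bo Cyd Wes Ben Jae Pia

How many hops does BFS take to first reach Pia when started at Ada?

Level 0: Ada
Level 1: Ivy
Level 2: Kai, Tao
Level 3: Cal, Cyd, Eli, Gus, Omar, Pia, Sam
Level 4: Bo, Dee, Jae, Nia, Wes, Xiu
Level 5: Ben
Pia first appears at level 3.

3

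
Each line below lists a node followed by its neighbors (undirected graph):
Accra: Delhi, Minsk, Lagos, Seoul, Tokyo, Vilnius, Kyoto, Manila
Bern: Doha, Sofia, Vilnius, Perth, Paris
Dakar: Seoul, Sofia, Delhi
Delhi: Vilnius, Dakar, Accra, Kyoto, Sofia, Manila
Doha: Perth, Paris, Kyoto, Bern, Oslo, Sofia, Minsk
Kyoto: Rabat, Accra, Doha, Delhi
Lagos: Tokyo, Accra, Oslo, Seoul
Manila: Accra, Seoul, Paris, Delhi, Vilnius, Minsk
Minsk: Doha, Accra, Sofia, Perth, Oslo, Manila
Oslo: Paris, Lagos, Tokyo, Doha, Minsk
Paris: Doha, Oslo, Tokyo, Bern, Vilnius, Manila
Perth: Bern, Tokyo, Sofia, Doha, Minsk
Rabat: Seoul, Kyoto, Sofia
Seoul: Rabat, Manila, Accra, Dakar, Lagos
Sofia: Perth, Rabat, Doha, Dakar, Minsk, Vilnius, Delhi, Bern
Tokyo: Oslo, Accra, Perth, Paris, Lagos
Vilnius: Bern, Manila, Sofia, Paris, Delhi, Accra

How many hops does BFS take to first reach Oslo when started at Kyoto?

2

Level 0: Kyoto
Level 1: Accra, Delhi, Doha, Rabat
Level 2: Bern, Dakar, Lagos, Manila, Minsk, Oslo, Paris, Perth, Seoul, Sofia, Tokyo, Vilnius
Oslo first appears at level 2.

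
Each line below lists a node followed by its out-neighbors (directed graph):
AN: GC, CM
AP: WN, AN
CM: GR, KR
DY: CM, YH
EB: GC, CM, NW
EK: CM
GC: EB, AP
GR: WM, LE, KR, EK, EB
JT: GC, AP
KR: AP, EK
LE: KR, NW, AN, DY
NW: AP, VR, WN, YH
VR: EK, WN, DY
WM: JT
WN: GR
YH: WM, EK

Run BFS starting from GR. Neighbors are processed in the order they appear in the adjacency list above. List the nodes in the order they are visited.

Visit GR; enqueue WM, LE, KR, EK, EB → queue [WM, LE, KR, EK, EB]
Visit WM; enqueue JT → queue [LE, KR, EK, EB, JT]
Visit LE; enqueue NW, AN, DY → queue [KR, EK, EB, JT, NW, AN, DY]
Visit KR; enqueue AP → queue [EK, EB, JT, NW, AN, DY, AP]
Visit EK; enqueue CM → queue [EB, JT, NW, AN, DY, AP, CM]
Visit EB; enqueue GC → queue [JT, NW, AN, DY, AP, CM, GC]
Visit JT → queue [NW, AN, DY, AP, CM, GC]
Visit NW; enqueue VR, WN, YH → queue [AN, DY, AP, CM, GC, VR, WN, YH]
Visit AN → queue [DY, AP, CM, GC, VR, WN, YH]
Visit DY → queue [AP, CM, GC, VR, WN, YH]
Visit AP → queue [CM, GC, VR, WN, YH]
Visit CM → queue [GC, VR, WN, YH]
Visit GC → queue [VR, WN, YH]
Visit VR → queue [WN, YH]
Visit WN → queue [YH]
Visit YH → queue []

GR -> WM -> LE -> KR -> EK -> EB -> JT -> NW -> AN -> DY -> AP -> CM -> GC -> VR -> WN -> YH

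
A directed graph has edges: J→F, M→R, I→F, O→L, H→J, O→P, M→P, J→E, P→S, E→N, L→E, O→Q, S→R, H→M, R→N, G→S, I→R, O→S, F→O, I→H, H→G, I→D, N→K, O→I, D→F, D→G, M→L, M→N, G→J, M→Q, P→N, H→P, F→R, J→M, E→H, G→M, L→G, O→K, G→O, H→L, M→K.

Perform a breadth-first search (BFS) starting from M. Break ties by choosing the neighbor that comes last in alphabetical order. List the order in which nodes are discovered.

M, R, Q, P, N, L, K, S, G, E, O, J, H, I, F, D

Visit M; enqueue R, Q, P, N, L, K → queue [R, Q, P, N, L, K]
Visit R → queue [Q, P, N, L, K]
Visit Q → queue [P, N, L, K]
Visit P; enqueue S → queue [N, L, K, S]
Visit N → queue [L, K, S]
Visit L; enqueue G, E → queue [K, S, G, E]
Visit K → queue [S, G, E]
Visit S → queue [G, E]
Visit G; enqueue O, J → queue [E, O, J]
Visit E; enqueue H → queue [O, J, H]
Visit O; enqueue I → queue [J, H, I]
Visit J; enqueue F → queue [H, I, F]
Visit H → queue [I, F]
Visit I; enqueue D → queue [F, D]
Visit F → queue [D]
Visit D → queue []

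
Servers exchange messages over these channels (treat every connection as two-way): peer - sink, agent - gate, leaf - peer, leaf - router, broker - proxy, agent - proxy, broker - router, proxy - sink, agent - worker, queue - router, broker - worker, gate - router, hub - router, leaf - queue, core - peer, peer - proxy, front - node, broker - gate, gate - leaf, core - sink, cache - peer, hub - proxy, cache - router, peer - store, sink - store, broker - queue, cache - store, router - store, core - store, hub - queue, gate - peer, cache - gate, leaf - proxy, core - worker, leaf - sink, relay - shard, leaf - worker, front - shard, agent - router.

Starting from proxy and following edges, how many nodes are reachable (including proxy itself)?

BFS from proxy visits: proxy, agent, broker, hub, leaf, peer, sink, gate, router, worker, queue, cache, core, store
Reachable nodes: 14 of 18 total.

14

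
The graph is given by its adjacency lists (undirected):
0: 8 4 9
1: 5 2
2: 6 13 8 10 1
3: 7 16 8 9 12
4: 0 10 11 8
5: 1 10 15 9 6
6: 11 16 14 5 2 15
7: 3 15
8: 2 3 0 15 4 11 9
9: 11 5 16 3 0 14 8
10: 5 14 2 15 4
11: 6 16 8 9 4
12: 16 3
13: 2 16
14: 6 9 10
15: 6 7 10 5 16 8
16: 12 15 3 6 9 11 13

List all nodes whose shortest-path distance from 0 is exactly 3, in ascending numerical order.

Level 0: 0
Level 1: 4, 8, 9
Level 2: 2, 3, 5, 10, 11, 14, 15, 16
Level 3: 1, 6, 7, 12, 13

1, 6, 7, 12, 13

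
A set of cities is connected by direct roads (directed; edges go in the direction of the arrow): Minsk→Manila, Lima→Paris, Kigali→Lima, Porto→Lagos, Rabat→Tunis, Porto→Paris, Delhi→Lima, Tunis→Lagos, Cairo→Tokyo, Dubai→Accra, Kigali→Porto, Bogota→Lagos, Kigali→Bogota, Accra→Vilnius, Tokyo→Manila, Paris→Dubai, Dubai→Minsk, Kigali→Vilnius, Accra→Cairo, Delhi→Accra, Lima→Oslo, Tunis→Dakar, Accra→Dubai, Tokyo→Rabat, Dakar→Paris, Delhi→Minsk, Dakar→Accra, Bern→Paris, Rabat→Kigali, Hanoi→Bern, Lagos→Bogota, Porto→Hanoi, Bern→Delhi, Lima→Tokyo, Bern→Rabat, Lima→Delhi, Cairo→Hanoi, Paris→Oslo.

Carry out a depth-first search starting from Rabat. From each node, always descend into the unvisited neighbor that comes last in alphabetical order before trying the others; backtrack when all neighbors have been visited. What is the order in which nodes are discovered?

Rabat, Tunis, Lagos, Bogota, Dakar, Paris, Oslo, Dubai, Minsk, Manila, Accra, Vilnius, Cairo, Tokyo, Hanoi, Bern, Delhi, Lima, Kigali, Porto

Visit Rabat
Rabat → Tunis
Tunis → Lagos
Lagos → Bogota
Tunis → Dakar
Dakar → Paris
Paris → Oslo
Paris → Dubai
Dubai → Minsk
Minsk → Manila
Dubai → Accra
Accra → Vilnius
Accra → Cairo
Cairo → Tokyo
Cairo → Hanoi
Hanoi → Bern
Bern → Delhi
Delhi → Lima
Rabat → Kigali
Kigali → Porto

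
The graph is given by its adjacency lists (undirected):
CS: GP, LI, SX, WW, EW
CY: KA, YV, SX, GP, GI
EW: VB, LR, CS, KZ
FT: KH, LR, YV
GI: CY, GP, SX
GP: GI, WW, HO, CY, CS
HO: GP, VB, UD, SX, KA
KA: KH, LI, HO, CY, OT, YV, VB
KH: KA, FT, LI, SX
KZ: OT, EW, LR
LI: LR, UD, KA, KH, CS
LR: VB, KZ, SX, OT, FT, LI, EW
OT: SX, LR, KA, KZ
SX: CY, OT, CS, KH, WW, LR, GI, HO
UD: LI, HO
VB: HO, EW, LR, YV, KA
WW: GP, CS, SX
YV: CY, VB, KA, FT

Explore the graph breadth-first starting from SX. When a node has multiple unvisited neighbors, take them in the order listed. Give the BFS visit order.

SX -> CY -> OT -> CS -> KH -> WW -> LR -> GI -> HO -> KA -> YV -> GP -> KZ -> LI -> EW -> FT -> VB -> UD

Visit SX; enqueue CY, OT, CS, KH, WW, LR, GI, HO → queue [CY, OT, CS, KH, WW, LR, GI, HO]
Visit CY; enqueue KA, YV, GP → queue [OT, CS, KH, WW, LR, GI, HO, KA, YV, GP]
Visit OT; enqueue KZ → queue [CS, KH, WW, LR, GI, HO, KA, YV, GP, KZ]
Visit CS; enqueue LI, EW → queue [KH, WW, LR, GI, HO, KA, YV, GP, KZ, LI, EW]
Visit KH; enqueue FT → queue [WW, LR, GI, HO, KA, YV, GP, KZ, LI, EW, FT]
Visit WW → queue [LR, GI, HO, KA, YV, GP, KZ, LI, EW, FT]
Visit LR; enqueue VB → queue [GI, HO, KA, YV, GP, KZ, LI, EW, FT, VB]
Visit GI → queue [HO, KA, YV, GP, KZ, LI, EW, FT, VB]
Visit HO; enqueue UD → queue [KA, YV, GP, KZ, LI, EW, FT, VB, UD]
Visit KA → queue [YV, GP, KZ, LI, EW, FT, VB, UD]
Visit YV → queue [GP, KZ, LI, EW, FT, VB, UD]
Visit GP → queue [KZ, LI, EW, FT, VB, UD]
Visit KZ → queue [LI, EW, FT, VB, UD]
Visit LI → queue [EW, FT, VB, UD]
Visit EW → queue [FT, VB, UD]
Visit FT → queue [VB, UD]
Visit VB → queue [UD]
Visit UD → queue []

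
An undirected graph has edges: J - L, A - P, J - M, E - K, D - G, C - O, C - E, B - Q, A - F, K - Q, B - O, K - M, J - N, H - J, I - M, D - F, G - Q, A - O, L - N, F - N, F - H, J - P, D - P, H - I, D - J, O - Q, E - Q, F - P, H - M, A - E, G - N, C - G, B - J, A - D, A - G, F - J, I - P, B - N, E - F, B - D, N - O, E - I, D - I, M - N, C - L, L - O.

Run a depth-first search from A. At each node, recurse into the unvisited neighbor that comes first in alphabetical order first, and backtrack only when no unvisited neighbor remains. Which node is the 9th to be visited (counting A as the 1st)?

Visit A
A → D
D → B
B → J
J → F
F → E
E → C
C → G
G → N
N → L
L → O
O → Q
Q → K
K → M
M → H
H → I
I → P

Visit order: A, D, B, J, F, E, C, G, N, L, O, Q, K, M, H, I, P

N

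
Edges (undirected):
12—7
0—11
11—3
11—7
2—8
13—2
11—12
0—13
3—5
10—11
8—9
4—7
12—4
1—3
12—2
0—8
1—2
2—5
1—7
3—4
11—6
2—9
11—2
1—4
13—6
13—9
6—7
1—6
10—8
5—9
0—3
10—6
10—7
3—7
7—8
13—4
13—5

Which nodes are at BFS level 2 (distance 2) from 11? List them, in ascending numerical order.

Level 0: 11
Level 1: 0, 2, 3, 6, 7, 10, 12
Level 2: 1, 4, 5, 8, 9, 13

1, 4, 5, 8, 9, 13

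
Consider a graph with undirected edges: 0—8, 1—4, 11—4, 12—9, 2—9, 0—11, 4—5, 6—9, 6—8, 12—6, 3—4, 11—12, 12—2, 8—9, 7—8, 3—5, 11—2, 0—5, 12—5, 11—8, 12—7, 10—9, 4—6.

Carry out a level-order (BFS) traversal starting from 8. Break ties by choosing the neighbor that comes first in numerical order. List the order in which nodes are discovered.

8 → 0 → 6 → 7 → 9 → 11 → 5 → 4 → 12 → 2 → 10 → 3 → 1

Visit 8; enqueue 0, 6, 7, 9, 11 → queue [0, 6, 7, 9, 11]
Visit 0; enqueue 5 → queue [6, 7, 9, 11, 5]
Visit 6; enqueue 4, 12 → queue [7, 9, 11, 5, 4, 12]
Visit 7 → queue [9, 11, 5, 4, 12]
Visit 9; enqueue 2, 10 → queue [11, 5, 4, 12, 2, 10]
Visit 11 → queue [5, 4, 12, 2, 10]
Visit 5; enqueue 3 → queue [4, 12, 2, 10, 3]
Visit 4; enqueue 1 → queue [12, 2, 10, 3, 1]
Visit 12 → queue [2, 10, 3, 1]
Visit 2 → queue [10, 3, 1]
Visit 10 → queue [3, 1]
Visit 3 → queue [1]
Visit 1 → queue []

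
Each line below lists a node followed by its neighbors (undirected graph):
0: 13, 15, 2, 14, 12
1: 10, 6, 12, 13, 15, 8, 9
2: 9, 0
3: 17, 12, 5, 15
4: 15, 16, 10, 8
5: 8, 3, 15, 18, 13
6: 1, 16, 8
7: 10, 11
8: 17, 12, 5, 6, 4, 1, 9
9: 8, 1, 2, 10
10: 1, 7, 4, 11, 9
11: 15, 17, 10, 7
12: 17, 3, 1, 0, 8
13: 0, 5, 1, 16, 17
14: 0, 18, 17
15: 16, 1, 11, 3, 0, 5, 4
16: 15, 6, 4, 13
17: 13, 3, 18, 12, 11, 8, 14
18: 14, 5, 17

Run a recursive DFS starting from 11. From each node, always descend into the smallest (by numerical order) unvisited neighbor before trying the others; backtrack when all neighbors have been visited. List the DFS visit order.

11, 7, 10, 1, 6, 8, 4, 15, 0, 2, 9, 12, 3, 5, 13, 16, 17, 14, 18

Visit 11
11 → 7
7 → 10
10 → 1
1 → 6
6 → 8
8 → 4
4 → 15
15 → 0
0 → 2
2 → 9
0 → 12
12 → 3
3 → 5
5 → 13
13 → 16
13 → 17
17 → 14
14 → 18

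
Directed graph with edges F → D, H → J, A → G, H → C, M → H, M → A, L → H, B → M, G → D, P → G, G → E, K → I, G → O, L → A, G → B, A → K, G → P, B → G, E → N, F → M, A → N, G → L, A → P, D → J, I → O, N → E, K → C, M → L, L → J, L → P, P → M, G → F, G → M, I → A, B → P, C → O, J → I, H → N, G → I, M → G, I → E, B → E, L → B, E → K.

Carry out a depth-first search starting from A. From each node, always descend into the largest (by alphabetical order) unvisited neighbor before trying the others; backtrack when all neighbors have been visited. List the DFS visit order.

Visit A
A → P
P → M
M → L
L → J
J → I
I → O
I → E
E → N
E → K
K → C
L → H
L → B
B → G
G → F
F → D

A, P, M, L, J, I, O, E, N, K, C, H, B, G, F, D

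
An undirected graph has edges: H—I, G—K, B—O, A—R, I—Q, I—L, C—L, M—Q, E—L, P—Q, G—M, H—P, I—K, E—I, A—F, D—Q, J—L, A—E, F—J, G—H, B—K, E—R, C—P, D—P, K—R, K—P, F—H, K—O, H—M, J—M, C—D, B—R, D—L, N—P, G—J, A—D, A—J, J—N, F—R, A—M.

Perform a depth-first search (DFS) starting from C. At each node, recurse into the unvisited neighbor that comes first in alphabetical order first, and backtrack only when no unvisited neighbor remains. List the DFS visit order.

Visit C
C → D
D → A
A → E
E → I
I → H
H → F
F → J
J → G
G → K
K → B
B → O
B → R
K → P
P → N
P → Q
Q → M
J → L

C, D, A, E, I, H, F, J, G, K, B, O, R, P, N, Q, M, L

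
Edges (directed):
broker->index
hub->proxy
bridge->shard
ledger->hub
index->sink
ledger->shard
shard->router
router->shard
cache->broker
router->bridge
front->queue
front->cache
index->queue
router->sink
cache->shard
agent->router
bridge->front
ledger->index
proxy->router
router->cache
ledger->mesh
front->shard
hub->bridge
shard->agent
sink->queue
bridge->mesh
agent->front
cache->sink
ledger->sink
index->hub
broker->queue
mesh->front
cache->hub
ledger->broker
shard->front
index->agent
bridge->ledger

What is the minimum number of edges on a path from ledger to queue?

2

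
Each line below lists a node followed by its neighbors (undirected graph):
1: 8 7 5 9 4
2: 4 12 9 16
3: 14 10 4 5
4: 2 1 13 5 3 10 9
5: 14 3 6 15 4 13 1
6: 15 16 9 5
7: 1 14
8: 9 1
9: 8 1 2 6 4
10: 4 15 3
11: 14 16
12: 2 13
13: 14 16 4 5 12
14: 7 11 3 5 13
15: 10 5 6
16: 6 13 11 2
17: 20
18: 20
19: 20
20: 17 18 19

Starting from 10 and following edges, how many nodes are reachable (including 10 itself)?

16

BFS from 10 visits: 10, 4, 15, 3, 2, 1, 13, 5, 9, 6, 14, 12, 16, 8, 7, 11
Reachable nodes: 16 of 20 total.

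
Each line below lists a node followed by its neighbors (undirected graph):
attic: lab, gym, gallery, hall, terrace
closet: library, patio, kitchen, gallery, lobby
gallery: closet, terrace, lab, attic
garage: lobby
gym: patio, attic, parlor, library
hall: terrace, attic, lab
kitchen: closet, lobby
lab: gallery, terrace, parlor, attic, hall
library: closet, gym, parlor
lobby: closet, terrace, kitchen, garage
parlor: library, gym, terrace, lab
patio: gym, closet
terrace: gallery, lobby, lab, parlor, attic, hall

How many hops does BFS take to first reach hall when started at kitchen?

Level 0: kitchen
Level 1: closet, lobby
Level 2: gallery, garage, library, patio, terrace
Level 3: attic, gym, hall, lab, parlor
hall first appears at level 3.

3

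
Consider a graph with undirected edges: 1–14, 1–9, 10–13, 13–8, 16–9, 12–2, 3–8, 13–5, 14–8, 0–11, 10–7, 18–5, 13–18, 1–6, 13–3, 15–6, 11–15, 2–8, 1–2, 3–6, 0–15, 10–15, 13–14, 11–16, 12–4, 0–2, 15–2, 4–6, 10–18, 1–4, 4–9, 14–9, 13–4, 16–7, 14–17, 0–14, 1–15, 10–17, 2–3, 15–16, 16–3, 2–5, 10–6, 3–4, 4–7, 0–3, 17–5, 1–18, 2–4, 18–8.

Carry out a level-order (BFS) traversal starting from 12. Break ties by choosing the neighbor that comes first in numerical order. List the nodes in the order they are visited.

12 → 2 → 4 → 0 → 1 → 3 → 5 → 8 → 15 → 6 → 7 → 9 → 13 → 11 → 14 → 18 → 16 → 17 → 10

Visit 12; enqueue 2, 4 → queue [2, 4]
Visit 2; enqueue 0, 1, 3, 5, 8, 15 → queue [4, 0, 1, 3, 5, 8, 15]
Visit 4; enqueue 6, 7, 9, 13 → queue [0, 1, 3, 5, 8, 15, 6, 7, 9, 13]
Visit 0; enqueue 11, 14 → queue [1, 3, 5, 8, 15, 6, 7, 9, 13, 11, 14]
Visit 1; enqueue 18 → queue [3, 5, 8, 15, 6, 7, 9, 13, 11, 14, 18]
Visit 3; enqueue 16 → queue [5, 8, 15, 6, 7, 9, 13, 11, 14, 18, 16]
Visit 5; enqueue 17 → queue [8, 15, 6, 7, 9, 13, 11, 14, 18, 16, 17]
Visit 8 → queue [15, 6, 7, 9, 13, 11, 14, 18, 16, 17]
Visit 15; enqueue 10 → queue [6, 7, 9, 13, 11, 14, 18, 16, 17, 10]
Visit 6 → queue [7, 9, 13, 11, 14, 18, 16, 17, 10]
Visit 7 → queue [9, 13, 11, 14, 18, 16, 17, 10]
Visit 9 → queue [13, 11, 14, 18, 16, 17, 10]
Visit 13 → queue [11, 14, 18, 16, 17, 10]
Visit 11 → queue [14, 18, 16, 17, 10]
Visit 14 → queue [18, 16, 17, 10]
Visit 18 → queue [16, 17, 10]
Visit 16 → queue [17, 10]
Visit 17 → queue [10]
Visit 10 → queue []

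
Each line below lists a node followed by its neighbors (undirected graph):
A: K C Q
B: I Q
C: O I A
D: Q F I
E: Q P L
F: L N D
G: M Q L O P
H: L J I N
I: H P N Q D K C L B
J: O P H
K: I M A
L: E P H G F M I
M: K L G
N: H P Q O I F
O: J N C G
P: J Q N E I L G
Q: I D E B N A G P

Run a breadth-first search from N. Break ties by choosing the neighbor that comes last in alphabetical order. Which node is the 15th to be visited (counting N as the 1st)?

C

Visit N; enqueue Q, P, O, I, H, F → queue [Q, P, O, I, H, F]
Visit Q; enqueue G, E, D, B, A → queue [P, O, I, H, F, G, E, D, B, A]
Visit P; enqueue L, J → queue [O, I, H, F, G, E, D, B, A, L, J]
Visit O; enqueue C → queue [I, H, F, G, E, D, B, A, L, J, C]
Visit I; enqueue K → queue [H, F, G, E, D, B, A, L, J, C, K]
Visit H → queue [F, G, E, D, B, A, L, J, C, K]
Visit F → queue [G, E, D, B, A, L, J, C, K]
Visit G; enqueue M → queue [E, D, B, A, L, J, C, K, M]
Visit E → queue [D, B, A, L, J, C, K, M]
Visit D → queue [B, A, L, J, C, K, M]
Visit B → queue [A, L, J, C, K, M]
Visit A → queue [L, J, C, K, M]
Visit L → queue [J, C, K, M]
Visit J → queue [C, K, M]
Visit C → queue [K, M]
Visit K → queue [M]
Visit M → queue []

Visit order: N, Q, P, O, I, H, F, G, E, D, B, A, L, J, C, K, M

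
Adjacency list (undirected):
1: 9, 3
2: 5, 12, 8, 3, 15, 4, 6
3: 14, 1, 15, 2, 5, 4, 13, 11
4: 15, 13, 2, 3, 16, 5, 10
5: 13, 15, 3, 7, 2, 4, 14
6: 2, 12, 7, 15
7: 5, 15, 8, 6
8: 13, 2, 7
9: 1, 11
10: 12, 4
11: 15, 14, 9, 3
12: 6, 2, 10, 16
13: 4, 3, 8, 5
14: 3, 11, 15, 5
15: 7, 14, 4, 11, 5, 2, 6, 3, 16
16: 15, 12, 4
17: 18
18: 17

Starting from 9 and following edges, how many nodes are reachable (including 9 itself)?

16

BFS from 9 visits: 9, 11, 1, 15, 14, 3, 16, 7, 6, 5, 4, 2, 13, 12, 8, 10
Reachable nodes: 16 of 18 total.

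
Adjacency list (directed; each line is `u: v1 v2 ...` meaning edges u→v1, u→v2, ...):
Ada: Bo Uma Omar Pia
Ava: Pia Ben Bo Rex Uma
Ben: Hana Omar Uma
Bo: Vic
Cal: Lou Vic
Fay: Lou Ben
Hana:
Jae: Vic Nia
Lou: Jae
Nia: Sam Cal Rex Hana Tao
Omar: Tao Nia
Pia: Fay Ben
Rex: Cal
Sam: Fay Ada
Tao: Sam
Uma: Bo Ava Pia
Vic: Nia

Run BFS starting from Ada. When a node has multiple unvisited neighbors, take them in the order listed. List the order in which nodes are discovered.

Visit Ada; enqueue Bo, Uma, Omar, Pia → queue [Bo, Uma, Omar, Pia]
Visit Bo; enqueue Vic → queue [Uma, Omar, Pia, Vic]
Visit Uma; enqueue Ava → queue [Omar, Pia, Vic, Ava]
Visit Omar; enqueue Tao, Nia → queue [Pia, Vic, Ava, Tao, Nia]
Visit Pia; enqueue Fay, Ben → queue [Vic, Ava, Tao, Nia, Fay, Ben]
Visit Vic → queue [Ava, Tao, Nia, Fay, Ben]
Visit Ava; enqueue Rex → queue [Tao, Nia, Fay, Ben, Rex]
Visit Tao; enqueue Sam → queue [Nia, Fay, Ben, Rex, Sam]
Visit Nia; enqueue Cal, Hana → queue [Fay, Ben, Rex, Sam, Cal, Hana]
Visit Fay; enqueue Lou → queue [Ben, Rex, Sam, Cal, Hana, Lou]
Visit Ben → queue [Rex, Sam, Cal, Hana, Lou]
Visit Rex → queue [Sam, Cal, Hana, Lou]
Visit Sam → queue [Cal, Hana, Lou]
Visit Cal → queue [Hana, Lou]
Visit Hana → queue [Lou]
Visit Lou; enqueue Jae → queue [Jae]
Visit Jae → queue []

Ada → Bo → Uma → Omar → Pia → Vic → Ava → Tao → Nia → Fay → Ben → Rex → Sam → Cal → Hana → Lou → Jae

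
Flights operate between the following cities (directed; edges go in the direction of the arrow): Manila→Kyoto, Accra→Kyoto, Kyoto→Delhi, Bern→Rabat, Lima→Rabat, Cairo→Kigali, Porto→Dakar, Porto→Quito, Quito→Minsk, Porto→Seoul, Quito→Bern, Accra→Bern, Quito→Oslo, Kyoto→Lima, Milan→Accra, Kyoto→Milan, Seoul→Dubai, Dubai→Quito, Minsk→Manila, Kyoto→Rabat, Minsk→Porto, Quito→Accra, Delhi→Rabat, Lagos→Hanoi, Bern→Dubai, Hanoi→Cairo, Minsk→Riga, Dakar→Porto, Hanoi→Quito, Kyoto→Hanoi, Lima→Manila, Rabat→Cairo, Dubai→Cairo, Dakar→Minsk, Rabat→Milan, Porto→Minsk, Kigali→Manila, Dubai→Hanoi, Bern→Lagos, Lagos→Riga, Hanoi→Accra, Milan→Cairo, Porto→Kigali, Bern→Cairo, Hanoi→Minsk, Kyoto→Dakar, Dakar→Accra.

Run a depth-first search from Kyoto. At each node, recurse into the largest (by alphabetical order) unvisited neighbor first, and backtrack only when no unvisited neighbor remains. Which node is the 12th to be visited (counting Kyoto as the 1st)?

Visit Kyoto
Kyoto → Rabat
Rabat → Milan
Milan → Cairo
Cairo → Kigali
Kigali → Manila
Milan → Accra
Accra → Bern
Bern → Lagos
Lagos → Riga
Lagos → Hanoi
Hanoi → Quito
Quito → Oslo
Quito → Minsk
Minsk → Porto
Porto → Seoul
Seoul → Dubai
Porto → Dakar
Kyoto → Lima
Kyoto → Delhi

Visit order: Kyoto, Rabat, Milan, Cairo, Kigali, Manila, Accra, Bern, Lagos, Riga, Hanoi, Quito, Oslo, Minsk, Porto, Seoul, Dubai, Dakar, Lima, Delhi

Quito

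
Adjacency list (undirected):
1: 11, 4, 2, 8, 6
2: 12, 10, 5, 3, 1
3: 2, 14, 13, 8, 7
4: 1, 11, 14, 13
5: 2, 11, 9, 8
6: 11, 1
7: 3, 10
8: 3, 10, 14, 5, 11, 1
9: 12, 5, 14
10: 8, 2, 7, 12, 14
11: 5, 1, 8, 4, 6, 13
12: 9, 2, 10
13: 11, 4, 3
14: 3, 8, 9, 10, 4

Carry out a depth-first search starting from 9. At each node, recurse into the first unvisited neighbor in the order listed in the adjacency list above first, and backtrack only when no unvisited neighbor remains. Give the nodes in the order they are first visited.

9, 12, 2, 10, 8, 3, 14, 4, 1, 11, 5, 6, 13, 7

Visit 9
9 → 12
12 → 2
2 → 10
10 → 8
8 → 3
3 → 14
14 → 4
4 → 1
1 → 11
11 → 5
11 → 6
11 → 13
3 → 7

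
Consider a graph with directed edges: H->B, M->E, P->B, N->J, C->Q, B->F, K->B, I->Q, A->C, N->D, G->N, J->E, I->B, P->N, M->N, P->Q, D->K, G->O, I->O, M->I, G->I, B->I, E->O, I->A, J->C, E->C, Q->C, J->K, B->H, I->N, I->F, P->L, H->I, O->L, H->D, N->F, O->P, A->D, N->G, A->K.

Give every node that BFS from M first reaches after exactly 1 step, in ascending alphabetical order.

E, I, N

Level 0: M
Level 1: E, I, N
Level 2: A, B, C, D, F, G, J, O, Q
Level 3: H, K, L, P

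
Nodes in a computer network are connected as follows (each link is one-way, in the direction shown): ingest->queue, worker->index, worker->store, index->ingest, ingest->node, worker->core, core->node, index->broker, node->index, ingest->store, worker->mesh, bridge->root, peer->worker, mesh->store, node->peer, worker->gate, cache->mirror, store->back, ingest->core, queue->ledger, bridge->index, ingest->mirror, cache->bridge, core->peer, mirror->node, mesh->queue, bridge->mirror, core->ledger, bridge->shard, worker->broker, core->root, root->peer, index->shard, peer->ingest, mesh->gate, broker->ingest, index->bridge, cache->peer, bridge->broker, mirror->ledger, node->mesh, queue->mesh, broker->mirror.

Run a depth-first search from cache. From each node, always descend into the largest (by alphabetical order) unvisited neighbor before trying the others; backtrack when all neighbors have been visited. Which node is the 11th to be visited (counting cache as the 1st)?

shard

Visit cache
cache → peer
peer → worker
worker → store
store → back
worker → mesh
mesh → queue
queue → ledger
mesh → gate
worker → index
index → shard
index → ingest
ingest → node
ingest → mirror
ingest → core
core → root
index → broker
index → bridge

Visit order: cache, peer, worker, store, back, mesh, queue, ledger, gate, index, shard, ingest, node, mirror, core, root, broker, bridge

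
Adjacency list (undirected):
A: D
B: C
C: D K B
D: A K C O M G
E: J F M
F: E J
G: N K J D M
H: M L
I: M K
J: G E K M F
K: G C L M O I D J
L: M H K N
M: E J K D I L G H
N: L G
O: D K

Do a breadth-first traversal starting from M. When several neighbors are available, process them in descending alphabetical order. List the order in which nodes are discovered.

Visit M; enqueue L, K, J, I, H, G, E, D → queue [L, K, J, I, H, G, E, D]
Visit L; enqueue N → queue [K, J, I, H, G, E, D, N]
Visit K; enqueue O, C → queue [J, I, H, G, E, D, N, O, C]
Visit J; enqueue F → queue [I, H, G, E, D, N, O, C, F]
Visit I → queue [H, G, E, D, N, O, C, F]
Visit H → queue [G, E, D, N, O, C, F]
Visit G → queue [E, D, N, O, C, F]
Visit E → queue [D, N, O, C, F]
Visit D; enqueue A → queue [N, O, C, F, A]
Visit N → queue [O, C, F, A]
Visit O → queue [C, F, A]
Visit C; enqueue B → queue [F, A, B]
Visit F → queue [A, B]
Visit A → queue [B]
Visit B → queue []

M, L, K, J, I, H, G, E, D, N, O, C, F, A, B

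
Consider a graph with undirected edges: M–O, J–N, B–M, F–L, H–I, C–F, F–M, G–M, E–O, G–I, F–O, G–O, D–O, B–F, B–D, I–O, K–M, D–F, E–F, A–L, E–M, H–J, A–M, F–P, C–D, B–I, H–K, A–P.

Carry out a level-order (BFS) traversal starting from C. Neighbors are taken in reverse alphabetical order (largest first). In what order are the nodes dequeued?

Visit C; enqueue F, D → queue [F, D]
Visit F; enqueue P, O, M, L, E, B → queue [D, P, O, M, L, E, B]
Visit D → queue [P, O, M, L, E, B]
Visit P; enqueue A → queue [O, M, L, E, B, A]
Visit O; enqueue I, G → queue [M, L, E, B, A, I, G]
Visit M; enqueue K → queue [L, E, B, A, I, G, K]
Visit L → queue [E, B, A, I, G, K]
Visit E → queue [B, A, I, G, K]
Visit B → queue [A, I, G, K]
Visit A → queue [I, G, K]
Visit I; enqueue H → queue [G, K, H]
Visit G → queue [K, H]
Visit K → queue [H]
Visit H; enqueue J → queue [J]
Visit J; enqueue N → queue [N]
Visit N → queue []

C → F → D → P → O → M → L → E → B → A → I → G → K → H → J → N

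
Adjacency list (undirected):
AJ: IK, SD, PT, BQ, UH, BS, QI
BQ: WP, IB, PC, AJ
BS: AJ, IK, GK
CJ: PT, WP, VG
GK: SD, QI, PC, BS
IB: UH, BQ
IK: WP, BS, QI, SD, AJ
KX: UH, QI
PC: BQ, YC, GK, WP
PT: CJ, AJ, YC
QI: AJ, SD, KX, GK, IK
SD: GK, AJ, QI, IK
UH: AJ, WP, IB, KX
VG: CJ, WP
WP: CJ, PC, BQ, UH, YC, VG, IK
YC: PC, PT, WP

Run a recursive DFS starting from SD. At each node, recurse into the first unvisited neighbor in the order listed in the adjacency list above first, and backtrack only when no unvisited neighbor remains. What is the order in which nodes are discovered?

SD, GK, QI, AJ, IK, WP, CJ, PT, YC, PC, BQ, IB, UH, KX, VG, BS

Visit SD
SD → GK
GK → QI
QI → AJ
AJ → IK
IK → WP
WP → CJ
CJ → PT
PT → YC
YC → PC
PC → BQ
BQ → IB
IB → UH
UH → KX
CJ → VG
IK → BS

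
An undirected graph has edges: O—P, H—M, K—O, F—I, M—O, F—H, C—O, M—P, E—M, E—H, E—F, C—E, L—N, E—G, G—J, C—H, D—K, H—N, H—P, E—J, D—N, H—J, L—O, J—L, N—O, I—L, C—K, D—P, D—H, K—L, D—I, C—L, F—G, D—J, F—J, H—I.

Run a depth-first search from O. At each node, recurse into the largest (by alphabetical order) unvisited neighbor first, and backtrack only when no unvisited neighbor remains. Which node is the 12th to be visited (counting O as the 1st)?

Visit O
O → P
P → M
M → H
H → N
N → L
L → K
K → D
D → J
J → G
G → F
F → I
F → E
E → C

Visit order: O, P, M, H, N, L, K, D, J, G, F, I, E, C

I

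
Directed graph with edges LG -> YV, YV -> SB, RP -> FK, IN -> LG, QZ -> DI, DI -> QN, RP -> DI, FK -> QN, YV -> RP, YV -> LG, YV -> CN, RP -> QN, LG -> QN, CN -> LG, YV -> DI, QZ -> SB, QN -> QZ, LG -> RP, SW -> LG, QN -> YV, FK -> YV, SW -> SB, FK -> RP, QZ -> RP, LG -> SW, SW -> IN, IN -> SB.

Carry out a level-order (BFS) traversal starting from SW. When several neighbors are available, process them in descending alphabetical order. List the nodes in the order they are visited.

Visit SW; enqueue SB, LG, IN → queue [SB, LG, IN]
Visit SB → queue [LG, IN]
Visit LG; enqueue YV, RP, QN → queue [IN, YV, RP, QN]
Visit IN → queue [YV, RP, QN]
Visit YV; enqueue DI, CN → queue [RP, QN, DI, CN]
Visit RP; enqueue FK → queue [QN, DI, CN, FK]
Visit QN; enqueue QZ → queue [DI, CN, FK, QZ]
Visit DI → queue [CN, FK, QZ]
Visit CN → queue [FK, QZ]
Visit FK → queue [QZ]
Visit QZ → queue []

SW, SB, LG, IN, YV, RP, QN, DI, CN, FK, QZ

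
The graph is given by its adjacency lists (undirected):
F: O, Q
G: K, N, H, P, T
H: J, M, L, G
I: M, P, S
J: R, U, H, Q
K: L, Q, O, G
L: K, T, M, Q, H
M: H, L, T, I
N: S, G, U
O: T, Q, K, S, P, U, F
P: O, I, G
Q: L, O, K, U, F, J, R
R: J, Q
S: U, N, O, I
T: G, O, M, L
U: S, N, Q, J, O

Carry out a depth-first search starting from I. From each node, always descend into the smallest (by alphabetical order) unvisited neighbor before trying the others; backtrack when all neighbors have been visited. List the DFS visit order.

I M H G K L Q F O P S N U J R T

Visit I
I → M
M → H
H → G
G → K
K → L
L → Q
Q → F
F → O
O → P
O → S
S → N
N → U
U → J
J → R
O → T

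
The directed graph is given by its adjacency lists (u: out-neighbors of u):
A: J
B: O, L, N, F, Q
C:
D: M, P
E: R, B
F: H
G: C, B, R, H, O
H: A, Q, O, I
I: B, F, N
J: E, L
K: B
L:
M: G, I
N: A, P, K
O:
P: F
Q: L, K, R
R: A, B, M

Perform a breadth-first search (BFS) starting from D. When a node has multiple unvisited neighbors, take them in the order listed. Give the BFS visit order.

Visit D; enqueue M, P → queue [M, P]
Visit M; enqueue G, I → queue [P, G, I]
Visit P; enqueue F → queue [G, I, F]
Visit G; enqueue C, B, R, H, O → queue [I, F, C, B, R, H, O]
Visit I; enqueue N → queue [F, C, B, R, H, O, N]
Visit F → queue [C, B, R, H, O, N]
Visit C → queue [B, R, H, O, N]
Visit B; enqueue L, Q → queue [R, H, O, N, L, Q]
Visit R; enqueue A → queue [H, O, N, L, Q, A]
Visit H → queue [O, N, L, Q, A]
Visit O → queue [N, L, Q, A]
Visit N; enqueue K → queue [L, Q, A, K]
Visit L → queue [Q, A, K]
Visit Q → queue [A, K]
Visit A; enqueue J → queue [K, J]
Visit K → queue [J]
Visit J; enqueue E → queue [E]
Visit E → queue []

D, M, P, G, I, F, C, B, R, H, O, N, L, Q, A, K, J, E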